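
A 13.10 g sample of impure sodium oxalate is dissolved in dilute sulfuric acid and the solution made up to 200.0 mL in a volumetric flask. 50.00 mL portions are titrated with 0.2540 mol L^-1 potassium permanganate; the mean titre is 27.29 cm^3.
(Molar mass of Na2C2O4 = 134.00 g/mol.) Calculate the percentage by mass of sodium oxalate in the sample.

2 MnO4^- + 5 C2O4^2- + 16 H^+ → 2 Mn^2+ + 10 CO2 + 8 H2O
n(KMnO4) per titration = 0.02729 × 0.2540 = 6.932 × 10^-3 mol
From the 5:2 ratio, n(Na2C2O4) in each aliquot = 5/2 × 6.932 × 10^-3 = 0.01733 mol
n(Na2C2O4) in the whole flask = 0.01733 × 200.0/50.00 = 0.06932 mol
mass of Na2C2O4 = 0.06932 × 134.00 = 9.288 g
% Na2C2O4 = 9.288 / 13.10 × 100 = 70.90 %

70.90 %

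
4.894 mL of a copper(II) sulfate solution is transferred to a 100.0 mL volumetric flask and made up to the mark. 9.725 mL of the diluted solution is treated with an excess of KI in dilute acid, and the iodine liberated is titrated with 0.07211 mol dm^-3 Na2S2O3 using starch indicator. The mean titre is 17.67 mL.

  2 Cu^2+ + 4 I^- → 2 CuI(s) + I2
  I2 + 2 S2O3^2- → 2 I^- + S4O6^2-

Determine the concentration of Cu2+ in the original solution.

2.677 mol/L

n(S2O3^2-) = 0.01767 × 0.07211 = 1.274 × 10^-3 mol
n(I2) = n(S2O3^2-)/2 = 6.371 × 10^-4 mol
From the 2:1 ratio, n(Cu2+) in the aliquot = 2/1 × 6.371 × 10^-4 = 1.274 × 10^-3 mol
[Cu2+]_dilute = 1.274 × 10^-3 / 0.009725 = 0.1310 mol/L
[Cu2+]_original = 0.1310 × 100.0/4.894 = 2.677 mol/L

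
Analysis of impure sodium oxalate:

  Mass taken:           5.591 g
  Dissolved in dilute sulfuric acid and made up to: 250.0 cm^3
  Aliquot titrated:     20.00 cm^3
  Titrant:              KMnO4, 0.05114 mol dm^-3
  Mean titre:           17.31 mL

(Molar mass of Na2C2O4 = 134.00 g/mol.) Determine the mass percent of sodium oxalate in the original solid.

2 MnO4^- + 5 C2O4^2- + 16 H^+ → 2 Mn^2+ + 10 CO2 + 8 H2O
n(KMnO4) per titration = 0.01731 × 0.05114 = 8.852 × 10^-4 mol
From the 5:2 ratio, n(Na2C2O4) in each aliquot = 5/2 × 8.852 × 10^-4 = 2.213 × 10^-3 mol
n(Na2C2O4) in the whole flask = 2.213 × 10^-3 × 250.0/20.00 = 0.02766 mol
mass of Na2C2O4 = 0.02766 × 134.00 = 3.707 g
% Na2C2O4 = 3.707 / 5.591 × 100 = 66.30 %

66.30 %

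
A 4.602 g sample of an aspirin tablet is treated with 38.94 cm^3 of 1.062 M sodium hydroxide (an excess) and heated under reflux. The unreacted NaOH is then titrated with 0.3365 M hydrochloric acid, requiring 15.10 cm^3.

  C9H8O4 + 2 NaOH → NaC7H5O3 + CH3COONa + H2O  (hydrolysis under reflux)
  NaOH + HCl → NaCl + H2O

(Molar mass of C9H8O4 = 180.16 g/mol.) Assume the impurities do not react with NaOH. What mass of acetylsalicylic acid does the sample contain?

n(NaOH) added = 0.03894 × 1.062 = 0.04135 mol
n(HCl) used in back-titration = 0.01510 × 0.3365 = 5.081 × 10^-3 mol
n(NaOH) left over = 5.081 × 10^-3 mol (1:1 ratio)
n(NaOH) consumed by analyte = 0.04135 − 5.081 × 10^-3 = 0.03627 mol
From the 1:2 ratio, n(C9H8O4) = 1/2 × 0.03627 = 0.01814 mol
mass of C9H8O4 = 0.01814 × 180.16 = 3.267 g

3.267 g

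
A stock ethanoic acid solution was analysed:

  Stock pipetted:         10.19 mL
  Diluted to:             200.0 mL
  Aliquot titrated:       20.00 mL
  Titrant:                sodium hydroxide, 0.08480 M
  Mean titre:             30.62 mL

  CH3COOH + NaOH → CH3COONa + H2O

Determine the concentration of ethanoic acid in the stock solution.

n(NaOH) = 0.03062 × 0.08480 = 2.597 × 10^-3 mol
n(CH3COOH) in the aliquot = 2.597 × 10^-3 mol (1:1 ratio)
[CH3COOH]_dilute = 2.597 × 10^-3 / 0.02000 = 0.1298 mol/L
Dilution factor = 200.0 / 10.19 = 19.63
[CH3COOH]_stock = 0.1298 × 19.63 = 2.548 mol/L

2.548 M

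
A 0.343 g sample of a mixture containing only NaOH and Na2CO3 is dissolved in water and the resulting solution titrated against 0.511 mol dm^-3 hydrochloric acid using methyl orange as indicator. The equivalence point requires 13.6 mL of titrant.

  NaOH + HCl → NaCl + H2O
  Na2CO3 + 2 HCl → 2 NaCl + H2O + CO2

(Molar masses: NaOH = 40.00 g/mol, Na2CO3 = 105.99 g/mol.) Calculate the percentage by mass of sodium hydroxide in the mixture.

n(HCl) = 0.0136 × 0.511 = 6.95 × 10^-3 mol
Let x = n(NaOH), y = n(Na2CO3).
Titrant: 1x + 2y = 6.95 × 10^-3;  mass: 40.00x + 105.99y = 0.343
Solving, x = 1.95 × 10^-3 mol, y = 2.50 × 10^-3 mol
mass of NaOH = 1.95 × 10^-3 × 40.00 = 0.0779 g
% NaOH = 0.0779 / 0.343 × 100 = 22.7 %

22.7 %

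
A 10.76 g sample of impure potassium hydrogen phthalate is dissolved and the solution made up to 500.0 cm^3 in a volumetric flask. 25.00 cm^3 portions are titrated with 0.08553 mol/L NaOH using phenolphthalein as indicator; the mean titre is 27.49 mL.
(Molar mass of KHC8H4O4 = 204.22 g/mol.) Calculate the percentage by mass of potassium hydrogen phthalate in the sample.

89.25 %

KHC8H4O4 + NaOH → KNaC8H4O4 + H2O
n(NaOH) per titration = 0.02749 × 0.08553 = 2.351 × 10^-3 mol
n(KHC8H4O4) in each aliquot = 2.351 × 10^-3 mol (1:1 ratio)
n(KHC8H4O4) in the whole flask = 2.351 × 10^-3 × 500.0/25.00 = 0.04702 mol
mass of KHC8H4O4 = 0.04702 × 204.22 = 9.603 g
% KHC8H4O4 = 9.603 / 10.76 × 100 = 89.25 %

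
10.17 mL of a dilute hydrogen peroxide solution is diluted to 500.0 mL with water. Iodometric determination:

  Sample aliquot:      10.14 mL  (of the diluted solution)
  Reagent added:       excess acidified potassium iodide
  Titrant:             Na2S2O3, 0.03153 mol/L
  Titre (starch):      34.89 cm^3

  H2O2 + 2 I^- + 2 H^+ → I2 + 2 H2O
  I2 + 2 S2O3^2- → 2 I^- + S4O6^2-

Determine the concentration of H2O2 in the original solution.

2.667 mol/L

n(S2O3^2-) = 0.03489 × 0.03153 = 1.100 × 10^-3 mol
n(I2) = n(S2O3^2-)/2 = 5.500 × 10^-4 mol
n(H2O2) in the aliquot = 5.500 × 10^-4 mol (1:1 ratio)
[H2O2]_dilute = 5.500 × 10^-4 / 0.01014 = 0.05424 mol/L
[H2O2]_original = 0.05424 × 500.0/10.17 = 2.667 mol/L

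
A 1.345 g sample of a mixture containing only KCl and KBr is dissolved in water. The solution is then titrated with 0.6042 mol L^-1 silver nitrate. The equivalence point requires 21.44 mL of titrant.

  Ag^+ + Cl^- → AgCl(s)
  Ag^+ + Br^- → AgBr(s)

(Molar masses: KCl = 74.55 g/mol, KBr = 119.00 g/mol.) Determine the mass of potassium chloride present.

n(AgNO3) = 0.02144 × 0.6042 = 0.01295 mol
Let x = n(KCl), y = n(KBr).
Titrant: 1x + 1y = 0.01295;  mass: 74.55x + 119.00y = 1.345
Solving, x = 4.421 × 10^-3 mol, y = 8.533 × 10^-3 mol
mass of KCl = 4.421 × 10^-3 × 74.55 = 0.3296 g

0.3296 g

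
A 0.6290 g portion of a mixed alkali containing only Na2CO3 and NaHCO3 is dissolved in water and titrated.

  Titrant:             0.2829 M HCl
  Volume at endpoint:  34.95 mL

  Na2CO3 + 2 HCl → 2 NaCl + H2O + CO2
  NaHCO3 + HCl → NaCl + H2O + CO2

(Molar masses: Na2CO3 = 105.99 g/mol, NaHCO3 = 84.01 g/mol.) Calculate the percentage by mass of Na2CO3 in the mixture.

n(HCl) = 0.03495 × 0.2829 = 9.887 × 10^-3 mol
Let x = n(Na2CO3), y = n(NaHCO3).
Titrant: 2x + 1y = 9.887 × 10^-3;  mass: 105.99x + 84.01y = 0.6290
Solving, x = 3.251 × 10^-3 mol, y = 3.386 × 10^-3 mol
mass of Na2CO3 = 3.251 × 10^-3 × 105.99 = 0.3445 g
% Na2CO3 = 0.3445 / 0.6290 × 100 = 54.77 %

54.77 %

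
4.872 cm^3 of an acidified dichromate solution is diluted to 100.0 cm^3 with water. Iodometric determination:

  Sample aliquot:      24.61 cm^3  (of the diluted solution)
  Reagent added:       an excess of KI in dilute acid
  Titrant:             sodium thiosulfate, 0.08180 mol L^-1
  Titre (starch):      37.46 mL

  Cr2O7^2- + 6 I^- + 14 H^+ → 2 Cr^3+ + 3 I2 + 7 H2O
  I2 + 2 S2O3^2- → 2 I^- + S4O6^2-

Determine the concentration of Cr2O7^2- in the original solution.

n(S2O3^2-) = 0.03746 × 0.08180 = 3.064 × 10^-3 mol
n(I2) = n(S2O3^2-)/2 = 1.532 × 10^-3 mol
From the 1:3 ratio, n(Cr2O7^2-) in the aliquot = 1/3 × 1.532 × 10^-3 = 5.107 × 10^-4 mol
[Cr2O7^2-]_dilute = 5.107 × 10^-4 / 0.02461 = 0.02075 mol/L
[Cr2O7^2-]_original = 0.02075 × 100.0/4.872 = 0.4259 mol/L

0.4259 mol/L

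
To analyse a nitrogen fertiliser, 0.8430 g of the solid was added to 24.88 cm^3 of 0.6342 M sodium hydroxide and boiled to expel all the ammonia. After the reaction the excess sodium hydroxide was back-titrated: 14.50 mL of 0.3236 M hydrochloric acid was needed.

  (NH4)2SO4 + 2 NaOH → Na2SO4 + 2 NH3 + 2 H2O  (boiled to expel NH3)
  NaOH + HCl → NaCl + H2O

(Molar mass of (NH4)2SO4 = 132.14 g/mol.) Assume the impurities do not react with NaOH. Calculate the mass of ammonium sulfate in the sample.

n(NaOH) added = 0.02488 × 0.6342 = 0.01578 mol
n(HCl) used in back-titration = 0.01450 × 0.3236 = 4.692 × 10^-3 mol
n(NaOH) left over = 4.692 × 10^-3 mol (1:1 ratio)
n(NaOH) consumed by analyte = 0.01578 − 4.692 × 10^-3 = 0.01109 mol
From the 1:2 ratio, n((NH4)2SO4) = 1/2 × 0.01109 = 5.543 × 10^-3 mol
mass of (NH4)2SO4 = 5.543 × 10^-3 × 132.14 = 0.7325 g

0.7325 g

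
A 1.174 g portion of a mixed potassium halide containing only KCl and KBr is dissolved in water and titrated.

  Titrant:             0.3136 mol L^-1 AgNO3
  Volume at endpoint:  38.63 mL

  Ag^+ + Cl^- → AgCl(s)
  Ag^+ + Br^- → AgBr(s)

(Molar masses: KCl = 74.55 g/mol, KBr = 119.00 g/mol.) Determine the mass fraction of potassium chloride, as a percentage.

n(AgNO3) = 0.03863 × 0.3136 = 0.01211 mol
Let x = n(KCl), y = n(KBr).
Titrant: 1x + 1y = 0.01211;  mass: 74.55x + 119.00y = 1.174
Solving, x = 6.020 × 10^-3 mol, y = 6.094 × 10^-3 mol
mass of KCl = 6.020 × 10^-3 × 74.55 = 0.4488 g
% KCl = 0.4488 / 1.174 × 100 = 38.23 %

38.23 %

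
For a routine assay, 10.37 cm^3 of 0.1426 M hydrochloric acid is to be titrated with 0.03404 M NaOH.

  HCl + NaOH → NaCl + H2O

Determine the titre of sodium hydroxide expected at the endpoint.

n(HCl) = 0.01037 L × 0.1426 mol/L = 1.479 × 10^-3 mol
n(NaOH) = 1.479 × 10^-3 mol (1:1 stoichiometry)
V(NaOH) = 1.479 × 10^-3 mol / 0.03404 mol/L = 0.04344 L = 43.44 mL

43.44 mL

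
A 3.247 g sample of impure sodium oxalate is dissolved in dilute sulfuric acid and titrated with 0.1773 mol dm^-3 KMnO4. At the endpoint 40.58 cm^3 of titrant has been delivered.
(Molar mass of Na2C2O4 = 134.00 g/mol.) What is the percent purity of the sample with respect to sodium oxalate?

74.23 %

2 MnO4^- + 5 C2O4^2- + 16 H^+ → 2 Mn^2+ + 10 CO2 + 8 H2O
n(KMnO4) = 0.04058 L × 0.1773 mol/L = 7.195 × 10^-3 mol
From the 5:2 ratio, n(Na2C2O4) = 5/2 × 7.195 × 10^-3 = 0.01799 mol
mass of Na2C2O4 = 0.01799 × 134.00 g/mol = 2.410 g
% Na2C2O4 = 2.410 / 3.247 × 100 = 74.23 %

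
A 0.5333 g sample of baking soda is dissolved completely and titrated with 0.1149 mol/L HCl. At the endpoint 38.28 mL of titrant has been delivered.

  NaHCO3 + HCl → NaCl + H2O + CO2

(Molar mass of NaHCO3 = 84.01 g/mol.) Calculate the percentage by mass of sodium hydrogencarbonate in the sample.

n(HCl) = 0.03828 L × 0.1149 mol/L = 4.398 × 10^-3 mol
n(NaHCO3) = 4.398 × 10^-3 mol (1:1 ratio)
mass of NaHCO3 = 4.398 × 10^-3 × 84.01 g/mol = 0.3695 g
% NaHCO3 = 0.3695 / 0.5333 × 100 = 69.29 %

69.29 %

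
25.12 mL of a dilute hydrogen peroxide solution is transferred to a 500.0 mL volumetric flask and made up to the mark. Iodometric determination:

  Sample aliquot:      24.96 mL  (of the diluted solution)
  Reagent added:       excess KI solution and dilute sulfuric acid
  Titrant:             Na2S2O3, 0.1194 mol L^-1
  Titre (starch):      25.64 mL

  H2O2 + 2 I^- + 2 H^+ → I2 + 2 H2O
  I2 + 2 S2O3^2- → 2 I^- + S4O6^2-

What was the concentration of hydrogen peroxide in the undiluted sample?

1.221 mol/L

n(S2O3^2-) = 0.02564 × 0.1194 = 3.061 × 10^-3 mol
n(I2) = n(S2O3^2-)/2 = 1.531 × 10^-3 mol
n(H2O2) in the aliquot = 1.531 × 10^-3 mol (1:1 ratio)
[H2O2]_dilute = 1.531 × 10^-3 / 0.02496 = 0.06133 mol/L
[H2O2]_original = 0.06133 × 500.0/25.12 = 1.221 mol/L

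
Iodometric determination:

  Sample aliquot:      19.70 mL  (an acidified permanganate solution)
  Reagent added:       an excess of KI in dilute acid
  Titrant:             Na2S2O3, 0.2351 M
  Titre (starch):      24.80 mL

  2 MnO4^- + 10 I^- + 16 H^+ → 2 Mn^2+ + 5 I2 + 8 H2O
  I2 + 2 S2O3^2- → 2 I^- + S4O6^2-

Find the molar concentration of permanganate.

n(S2O3^2-) = 0.02480 × 0.2351 = 5.830 × 10^-3 mol
n(I2) = n(S2O3^2-)/2 = 2.915 × 10^-3 mol
From the 2:5 ratio, n(MnO4^-) in the aliquot = 2/5 × 2.915 × 10^-3 = 1.166 × 10^-3 mol
[MnO4^-] = 1.166 × 10^-3 / 0.01970 = 0.05919 mol/L

0.05919 M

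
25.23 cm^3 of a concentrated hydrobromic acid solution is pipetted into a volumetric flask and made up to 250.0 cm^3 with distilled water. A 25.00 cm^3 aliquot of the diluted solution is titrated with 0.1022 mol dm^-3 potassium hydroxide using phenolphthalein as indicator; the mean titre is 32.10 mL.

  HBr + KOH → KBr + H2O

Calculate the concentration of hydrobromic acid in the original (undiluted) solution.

1.300 mol/L

n(KOH) = 0.03210 × 0.1022 = 3.281 × 10^-3 mol
n(HBr) in the aliquot = 3.281 × 10^-3 mol (1:1 ratio)
[HBr]_dilute = 3.281 × 10^-3 / 0.02500 = 0.1312 mol/L
Dilution factor = 250.0 / 25.23 = 9.909
[HBr]_stock = 0.1312 × 9.909 = 1.300 mol/L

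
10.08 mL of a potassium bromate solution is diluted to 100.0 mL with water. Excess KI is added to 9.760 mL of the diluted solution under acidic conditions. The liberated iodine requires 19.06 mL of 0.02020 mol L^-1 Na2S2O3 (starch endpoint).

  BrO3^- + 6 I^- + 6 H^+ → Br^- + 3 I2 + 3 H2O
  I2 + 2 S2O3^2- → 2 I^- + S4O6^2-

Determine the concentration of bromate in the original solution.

0.06522 mol/L

n(S2O3^2-) = 0.01906 × 0.02020 = 3.850 × 10^-4 mol
n(I2) = n(S2O3^2-)/2 = 1.925 × 10^-4 mol
From the 1:3 ratio, n(BrO3^-) in the aliquot = 1/3 × 1.925 × 10^-4 = 6.417 × 10^-5 mol
[BrO3^-]_dilute = 6.417 × 10^-5 / 0.009760 = 0.006575 mol/L
[BrO3^-]_original = 0.006575 × 100.0/10.08 = 0.06522 mol/L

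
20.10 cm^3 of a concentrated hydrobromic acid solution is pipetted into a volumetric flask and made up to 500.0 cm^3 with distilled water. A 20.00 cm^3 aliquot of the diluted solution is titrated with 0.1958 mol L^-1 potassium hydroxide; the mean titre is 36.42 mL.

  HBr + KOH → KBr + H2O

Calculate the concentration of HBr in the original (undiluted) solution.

8.869 mol/L

n(KOH) = 0.03642 × 0.1958 = 7.131 × 10^-3 mol
n(HBr) in the aliquot = 7.131 × 10^-3 mol (1:1 ratio)
[HBr]_dilute = 7.131 × 10^-3 / 0.02000 = 0.3566 mol/L
Dilution factor = 500.0 / 20.10 = 24.88
[HBr]_stock = 0.3566 × 24.88 = 8.869 mol/L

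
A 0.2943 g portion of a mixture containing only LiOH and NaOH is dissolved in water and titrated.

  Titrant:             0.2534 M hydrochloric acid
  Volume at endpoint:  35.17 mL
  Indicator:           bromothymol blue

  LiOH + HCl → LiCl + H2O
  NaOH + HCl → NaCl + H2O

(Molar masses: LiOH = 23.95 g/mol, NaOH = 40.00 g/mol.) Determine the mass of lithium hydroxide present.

n(HCl) = 0.03517 × 0.2534 = 8.912 × 10^-3 mol
Let x = n(LiOH), y = n(NaOH).
Titrant: 1x + 1y = 8.912 × 10^-3;  mass: 23.95x + 40.00y = 0.2943
Solving, x = 3.874 × 10^-3 mol, y = 5.038 × 10^-3 mol
mass of LiOH = 3.874 × 10^-3 × 23.95 = 0.09279 g

0.09279 g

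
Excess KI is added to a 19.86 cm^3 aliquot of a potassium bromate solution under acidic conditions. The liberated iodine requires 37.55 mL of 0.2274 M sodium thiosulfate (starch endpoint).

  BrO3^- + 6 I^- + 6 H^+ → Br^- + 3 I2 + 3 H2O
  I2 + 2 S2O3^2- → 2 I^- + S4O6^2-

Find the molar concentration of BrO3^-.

0.07166 M

n(S2O3^2-) = 0.03755 × 0.2274 = 8.539 × 10^-3 mol
n(I2) = n(S2O3^2-)/2 = 4.269 × 10^-3 mol
From the 1:3 ratio, n(BrO3^-) in the aliquot = 1/3 × 4.269 × 10^-3 = 1.423 × 10^-3 mol
[BrO3^-] = 1.423 × 10^-3 / 0.01986 = 0.07166 mol/L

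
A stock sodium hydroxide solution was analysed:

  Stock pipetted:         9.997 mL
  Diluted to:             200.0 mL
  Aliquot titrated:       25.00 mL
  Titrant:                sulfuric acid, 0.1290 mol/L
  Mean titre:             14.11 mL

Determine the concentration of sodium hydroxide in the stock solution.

2 NaOH + H2SO4 → Na2SO4 + 2 H2O
n(H2SO4) = 0.01411 × 0.1290 = 1.820 × 10^-3 mol
From the 2:1 ratio, n(NaOH) in the aliquot = 2/1 × 1.820 × 10^-3 = 3.640 × 10^-3 mol
[NaOH]_dilute = 3.640 × 10^-3 / 0.02500 = 0.1456 mol/L
Dilution factor = 200.0 / 9.997 = 20.01
[NaOH]_stock = 0.1456 × 20.01 = 2.913 mol/L

2.913 mol/L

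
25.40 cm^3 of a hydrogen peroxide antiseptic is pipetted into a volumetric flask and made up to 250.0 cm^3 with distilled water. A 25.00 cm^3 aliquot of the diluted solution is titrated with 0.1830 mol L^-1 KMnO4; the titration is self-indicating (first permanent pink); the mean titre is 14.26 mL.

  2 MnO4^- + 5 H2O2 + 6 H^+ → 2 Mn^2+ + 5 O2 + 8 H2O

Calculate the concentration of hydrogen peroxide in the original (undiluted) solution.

2.568 mol/L

n(KMnO4) = 0.01426 × 0.1830 = 2.610 × 10^-3 mol
From the 5:2 ratio, n(H2O2) in the aliquot = 5/2 × 2.610 × 10^-3 = 6.524 × 10^-3 mol
[H2O2]_dilute = 6.524 × 10^-3 / 0.02500 = 0.2610 mol/L
Dilution factor = 250.0 / 25.40 = 9.843
[H2O2]_stock = 0.2610 × 9.843 = 2.568 mol/L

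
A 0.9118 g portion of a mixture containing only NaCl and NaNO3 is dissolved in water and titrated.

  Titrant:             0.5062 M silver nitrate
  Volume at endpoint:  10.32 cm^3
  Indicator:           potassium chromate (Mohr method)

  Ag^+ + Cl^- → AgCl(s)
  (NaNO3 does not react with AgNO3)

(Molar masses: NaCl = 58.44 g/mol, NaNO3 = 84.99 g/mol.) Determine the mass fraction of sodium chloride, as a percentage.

33.48 %

n(AgNO3) = 0.01032 × 0.5062 = 5.224 × 10^-3 mol
Let x = n(NaCl), y = n(NaNO3).
Titrant: 1x = 5.224 × 10^-3;  mass: 58.44x + 84.99y = 0.9118
Solving, x = 5.224 × 10^-3 mol, y = 7.136 × 10^-3 mol
mass of NaCl = 5.224 × 10^-3 × 58.44 = 0.3053 g
% NaCl = 0.3053 / 0.9118 × 100 = 33.48 %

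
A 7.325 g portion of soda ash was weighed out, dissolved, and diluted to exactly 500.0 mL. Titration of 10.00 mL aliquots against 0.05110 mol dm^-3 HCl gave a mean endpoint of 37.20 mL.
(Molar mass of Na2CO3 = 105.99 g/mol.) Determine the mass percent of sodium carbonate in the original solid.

68.76 %

Na2CO3 + 2 HCl → 2 NaCl + H2O + CO2
n(HCl) per titration = 0.03720 × 0.05110 = 1.901 × 10^-3 mol
From the 1:2 ratio, n(Na2CO3) in each aliquot = 1/2 × 1.901 × 10^-3 = 9.505 × 10^-4 mol
n(Na2CO3) in the whole flask = 9.505 × 10^-4 × 500.0/10.00 = 0.04752 mol
mass of Na2CO3 = 0.04752 × 105.99 = 5.037 g
% Na2CO3 = 5.037 / 7.325 × 100 = 68.76 %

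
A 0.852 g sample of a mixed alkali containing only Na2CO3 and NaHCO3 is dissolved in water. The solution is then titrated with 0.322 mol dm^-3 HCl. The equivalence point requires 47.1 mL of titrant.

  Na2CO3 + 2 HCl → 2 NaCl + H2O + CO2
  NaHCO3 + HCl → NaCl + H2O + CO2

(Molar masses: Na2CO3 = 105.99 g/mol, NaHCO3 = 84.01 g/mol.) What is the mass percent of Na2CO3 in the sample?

n(HCl) = 0.0471 × 0.322 = 0.0152 mol
Let x = n(Na2CO3), y = n(NaHCO3).
Titrant: 2x + 1y = 0.0152;  mass: 105.99x + 84.01y = 0.852
Solving, x = 6.80 × 10^-3 mol, y = 1.56 × 10^-3 mol
mass of Na2CO3 = 6.80 × 10^-3 × 105.99 = 0.721 g
% Na2CO3 = 0.721 / 0.852 × 100 = 84.7 %

84.7 %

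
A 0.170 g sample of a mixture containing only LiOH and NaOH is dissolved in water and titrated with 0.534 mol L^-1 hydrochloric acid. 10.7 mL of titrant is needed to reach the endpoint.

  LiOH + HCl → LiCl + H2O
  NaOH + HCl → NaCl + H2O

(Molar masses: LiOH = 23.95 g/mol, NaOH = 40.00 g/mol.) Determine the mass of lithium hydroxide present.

0.0874 g

n(HCl) = 0.0107 × 0.534 = 5.71 × 10^-3 mol
Let x = n(LiOH), y = n(NaOH).
Titrant: 1x + 1y = 5.71 × 10^-3;  mass: 23.95x + 40.00y = 0.170
Solving, x = 3.65 × 10^-3 mol, y = 2.07 × 10^-3 mol
mass of LiOH = 3.65 × 10^-3 × 23.95 = 0.0874 g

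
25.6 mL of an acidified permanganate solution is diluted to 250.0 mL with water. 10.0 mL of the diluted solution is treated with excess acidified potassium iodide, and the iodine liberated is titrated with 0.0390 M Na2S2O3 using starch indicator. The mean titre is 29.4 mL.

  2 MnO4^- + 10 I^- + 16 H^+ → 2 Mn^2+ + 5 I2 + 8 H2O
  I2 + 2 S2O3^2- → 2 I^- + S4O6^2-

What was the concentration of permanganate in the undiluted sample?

n(S2O3^2-) = 0.0294 × 0.0390 = 1.15 × 10^-3 mol
n(I2) = n(S2O3^2-)/2 = 5.73 × 10^-4 mol
From the 2:5 ratio, n(MnO4^-) in the aliquot = 2/5 × 5.73 × 10^-4 = 2.29 × 10^-4 mol
[MnO4^-]_dilute = 2.29 × 10^-4 / 0.0100 = 0.0229 mol/L
[MnO4^-]_original = 0.0229 × 250.0/25.6 = 0.224 mol/L

0.224 M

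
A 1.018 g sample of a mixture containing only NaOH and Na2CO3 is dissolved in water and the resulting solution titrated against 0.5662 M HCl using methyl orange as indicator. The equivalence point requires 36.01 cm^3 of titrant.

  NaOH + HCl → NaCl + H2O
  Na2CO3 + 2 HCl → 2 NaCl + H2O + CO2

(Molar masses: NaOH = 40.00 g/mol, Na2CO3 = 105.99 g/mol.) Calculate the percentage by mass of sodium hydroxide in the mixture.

18.90 %

n(HCl) = 0.03601 × 0.5662 = 0.02039 mol
Let x = n(NaOH), y = n(Na2CO3).
Titrant: 1x + 2y = 0.02039;  mass: 40.00x + 105.99y = 1.018
Solving, x = 4.810 × 10^-3 mol, y = 7.789 × 10^-3 mol
mass of NaOH = 4.810 × 10^-3 × 40.00 = 0.1924 g
% NaOH = 0.1924 / 1.018 × 100 = 18.90 %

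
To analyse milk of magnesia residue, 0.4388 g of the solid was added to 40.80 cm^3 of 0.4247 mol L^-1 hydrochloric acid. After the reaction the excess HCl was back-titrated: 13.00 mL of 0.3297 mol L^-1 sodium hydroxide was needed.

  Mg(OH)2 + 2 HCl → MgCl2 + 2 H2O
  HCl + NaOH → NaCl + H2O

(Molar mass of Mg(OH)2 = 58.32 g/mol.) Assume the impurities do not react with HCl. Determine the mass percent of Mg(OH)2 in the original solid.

n(HCl) added = 0.04080 × 0.4247 = 0.01733 mol
n(NaOH) used in back-titration = 0.01300 × 0.3297 = 4.286 × 10^-3 mol
n(HCl) left over = 4.286 × 10^-3 mol (1:1 ratio)
n(HCl) consumed by analyte = 0.01733 − 4.286 × 10^-3 = 0.01304 mol
From the 1:2 ratio, n(Mg(OH)2) = 1/2 × 0.01304 = 6.521 × 10^-3 mol
mass of Mg(OH)2 = 6.521 × 10^-3 × 58.32 = 0.3803 g
% Mg(OH)2 = 0.3803 / 0.4388 × 100 = 86.67 %

86.67 %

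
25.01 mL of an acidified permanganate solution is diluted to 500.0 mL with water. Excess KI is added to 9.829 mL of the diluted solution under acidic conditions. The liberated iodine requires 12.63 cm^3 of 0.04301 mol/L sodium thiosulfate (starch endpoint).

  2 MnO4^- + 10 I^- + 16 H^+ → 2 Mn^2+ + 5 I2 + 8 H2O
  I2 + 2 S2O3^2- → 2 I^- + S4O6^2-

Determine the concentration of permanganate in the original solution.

0.2210 mol/L

n(S2O3^2-) = 0.01263 × 0.04301 = 5.432 × 10^-4 mol
n(I2) = n(S2O3^2-)/2 = 2.716 × 10^-4 mol
From the 2:5 ratio, n(MnO4^-) in the aliquot = 2/5 × 2.716 × 10^-4 = 1.086 × 10^-4 mol
[MnO4^-]_dilute = 1.086 × 10^-4 / 0.009829 = 0.01105 mol/L
[MnO4^-]_original = 0.01105 × 500.0/25.01 = 0.2210 mol/L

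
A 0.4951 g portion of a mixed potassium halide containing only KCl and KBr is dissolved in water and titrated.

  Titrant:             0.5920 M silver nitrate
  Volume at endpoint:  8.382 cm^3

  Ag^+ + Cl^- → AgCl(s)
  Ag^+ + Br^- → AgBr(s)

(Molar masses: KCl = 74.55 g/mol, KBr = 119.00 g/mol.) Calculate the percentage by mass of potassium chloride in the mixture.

n(AgNO3) = 0.008382 × 0.5920 = 4.962 × 10^-3 mol
Let x = n(KCl), y = n(KBr).
Titrant: 1x + 1y = 4.962 × 10^-3;  mass: 74.55x + 119.00y = 0.4951
Solving, x = 2.146 × 10^-3 mol, y = 2.816 × 10^-3 mol
mass of KCl = 2.146 × 10^-3 × 74.55 = 0.1600 g
% KCl = 0.1600 / 0.4951 × 100 = 32.32 %

32.32 %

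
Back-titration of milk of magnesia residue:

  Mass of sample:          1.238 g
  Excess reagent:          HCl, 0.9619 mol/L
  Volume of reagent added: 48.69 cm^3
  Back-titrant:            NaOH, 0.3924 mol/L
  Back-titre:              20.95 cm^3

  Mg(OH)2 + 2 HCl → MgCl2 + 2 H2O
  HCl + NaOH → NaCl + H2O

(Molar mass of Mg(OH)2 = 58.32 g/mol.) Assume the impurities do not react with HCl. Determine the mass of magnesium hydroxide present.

1.126 g

n(HCl) added = 0.04869 × 0.9619 = 0.04683 mol
n(NaOH) used in back-titration = 0.02095 × 0.3924 = 8.221 × 10^-3 mol
n(HCl) left over = 8.221 × 10^-3 mol (1:1 ratio)
n(HCl) consumed by analyte = 0.04683 − 8.221 × 10^-3 = 0.03861 mol
From the 1:2 ratio, n(Mg(OH)2) = 1/2 × 0.03861 = 0.01931 mol
mass of Mg(OH)2 = 0.01931 × 58.32 = 1.126 g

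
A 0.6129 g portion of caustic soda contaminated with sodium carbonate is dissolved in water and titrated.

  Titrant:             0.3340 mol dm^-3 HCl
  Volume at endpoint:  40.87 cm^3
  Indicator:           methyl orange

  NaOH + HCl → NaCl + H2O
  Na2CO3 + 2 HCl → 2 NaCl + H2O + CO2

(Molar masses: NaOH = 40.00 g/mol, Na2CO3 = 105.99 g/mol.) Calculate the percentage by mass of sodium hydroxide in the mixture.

55.50 %

n(HCl) = 0.04087 × 0.3340 = 0.01365 mol
Let x = n(NaOH), y = n(Na2CO3).
Titrant: 1x + 2y = 0.01365;  mass: 40.00x + 105.99y = 0.6129
Solving, x = 8.504 × 10^-3 mol, y = 2.573 × 10^-3 mol
mass of NaOH = 8.504 × 10^-3 × 40.00 = 0.3402 g
% NaOH = 0.3402 / 0.6129 × 100 = 55.50 %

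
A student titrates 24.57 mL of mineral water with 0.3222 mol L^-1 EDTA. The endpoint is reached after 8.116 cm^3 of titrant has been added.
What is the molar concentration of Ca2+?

Ca^2+ + EDTA^4- → [Ca(EDTA)]^2-
n(EDTA) = 0.008116 L × 0.3222 mol/L = 2.615 × 10^-3 mol
n(Ca2+) = 2.615 × 10^-3 mol (1:1 mole ratio)
[Ca2+] = 2.615 × 10^-3 mol / 0.02457 L = 0.1064 mol/L

0.1064 mol/L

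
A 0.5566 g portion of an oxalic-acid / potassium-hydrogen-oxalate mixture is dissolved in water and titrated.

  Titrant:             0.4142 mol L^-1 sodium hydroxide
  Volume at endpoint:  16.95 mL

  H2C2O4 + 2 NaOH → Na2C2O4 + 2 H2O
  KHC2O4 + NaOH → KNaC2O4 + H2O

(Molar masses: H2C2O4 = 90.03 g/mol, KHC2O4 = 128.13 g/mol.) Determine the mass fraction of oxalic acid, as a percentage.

33.37 %

n(NaOH) = 0.01695 × 0.4142 = 7.021 × 10^-3 mol
Let x = n(H2C2O4), y = n(KHC2O4).
Titrant: 2x + 1y = 7.021 × 10^-3;  mass: 90.03x + 128.13y = 0.5566
Solving, x = 2.063 × 10^-3 mol, y = 2.894 × 10^-3 mol
mass of H2C2O4 = 2.063 × 10^-3 × 90.03 = 0.1857 g
% H2C2O4 = 0.1857 / 0.5566 × 100 = 33.37 %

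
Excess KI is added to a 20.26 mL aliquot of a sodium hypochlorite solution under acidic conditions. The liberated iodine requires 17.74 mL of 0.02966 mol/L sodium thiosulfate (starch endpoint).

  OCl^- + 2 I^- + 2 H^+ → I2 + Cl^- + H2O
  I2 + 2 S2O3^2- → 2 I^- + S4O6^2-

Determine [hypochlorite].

n(S2O3^2-) = 0.01774 × 0.02966 = 5.262 × 10^-4 mol
n(I2) = n(S2O3^2-)/2 = 2.631 × 10^-4 mol
n(OCl^-) in the aliquot = 2.631 × 10^-4 mol (1:1 ratio)
[OCl^-] = 2.631 × 10^-4 / 0.02026 = 0.01299 mol/L

0.01299 mol/L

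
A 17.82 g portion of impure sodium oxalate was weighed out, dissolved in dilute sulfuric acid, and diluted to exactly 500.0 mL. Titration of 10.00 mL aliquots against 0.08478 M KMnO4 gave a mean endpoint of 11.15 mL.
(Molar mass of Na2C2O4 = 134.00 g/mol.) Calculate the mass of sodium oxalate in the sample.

2 MnO4^- + 5 C2O4^2- + 16 H^+ → 2 Mn^2+ + 10 CO2 + 8 H2O
n(KMnO4) per titration = 0.01115 × 0.08478 = 9.453 × 10^-4 mol
From the 5:2 ratio, n(Na2C2O4) in each aliquot = 5/2 × 9.453 × 10^-4 = 2.363 × 10^-3 mol
n(Na2C2O4) in the whole flask = 2.363 × 10^-3 × 500.0/10.00 = 0.1182 mol
mass of Na2C2O4 = 0.1182 × 134.00 = 15.83 g

15.83 g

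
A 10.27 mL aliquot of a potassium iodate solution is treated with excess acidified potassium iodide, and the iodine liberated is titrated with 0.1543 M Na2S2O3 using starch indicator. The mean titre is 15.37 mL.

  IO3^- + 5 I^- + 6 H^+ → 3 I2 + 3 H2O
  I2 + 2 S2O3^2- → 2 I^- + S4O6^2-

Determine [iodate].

n(S2O3^2-) = 0.01537 × 0.1543 = 2.372 × 10^-3 mol
n(I2) = n(S2O3^2-)/2 = 1.186 × 10^-3 mol
From the 1:3 ratio, n(IO3^-) in the aliquot = 1/3 × 1.186 × 10^-3 = 3.953 × 10^-4 mol
[IO3^-] = 3.953 × 10^-4 / 0.01027 = 0.03849 mol/L

0.03849 M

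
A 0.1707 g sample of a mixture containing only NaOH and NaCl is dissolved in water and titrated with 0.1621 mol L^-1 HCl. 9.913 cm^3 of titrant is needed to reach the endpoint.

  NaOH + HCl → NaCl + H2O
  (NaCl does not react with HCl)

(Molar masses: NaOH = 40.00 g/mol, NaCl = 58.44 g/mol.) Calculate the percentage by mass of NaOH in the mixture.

37.65 %

n(HCl) = 0.009913 × 0.1621 = 1.607 × 10^-3 mol
Let x = n(NaOH), y = n(NaCl).
Titrant: 1x = 1.607 × 10^-3;  mass: 40.00x + 58.44y = 0.1707
Solving, x = 1.607 × 10^-3 mol, y = 1.821 × 10^-3 mol
mass of NaOH = 1.607 × 10^-3 × 40.00 = 0.06428 g
% NaOH = 0.06428 / 0.1707 × 100 = 37.65 %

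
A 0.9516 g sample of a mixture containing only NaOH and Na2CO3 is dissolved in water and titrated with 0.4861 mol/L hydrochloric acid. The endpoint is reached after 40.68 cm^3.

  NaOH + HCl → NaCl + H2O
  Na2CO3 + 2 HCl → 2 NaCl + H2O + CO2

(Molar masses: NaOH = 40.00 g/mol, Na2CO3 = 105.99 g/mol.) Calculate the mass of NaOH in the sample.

0.2966 g

n(HCl) = 0.04068 × 0.4861 = 0.01977 mol
Let x = n(NaOH), y = n(Na2CO3).
Titrant: 1x + 2y = 0.01977;  mass: 40.00x + 105.99y = 0.9516
Solving, x = 7.415 × 10^-3 mol, y = 6.180 × 10^-3 mol
mass of NaOH = 7.415 × 10^-3 × 40.00 = 0.2966 g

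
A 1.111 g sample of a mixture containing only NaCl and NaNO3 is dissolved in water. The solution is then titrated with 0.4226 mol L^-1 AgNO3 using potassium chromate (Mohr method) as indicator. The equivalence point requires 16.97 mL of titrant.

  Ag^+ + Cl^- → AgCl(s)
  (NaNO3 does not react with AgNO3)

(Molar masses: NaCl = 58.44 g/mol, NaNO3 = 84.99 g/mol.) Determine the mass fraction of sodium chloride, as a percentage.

37.72 %

n(AgNO3) = 0.01697 × 0.4226 = 7.172 × 10^-3 mol
Let x = n(NaCl), y = n(NaNO3).
Titrant: 1x = 7.172 × 10^-3;  mass: 58.44x + 84.99y = 1.111
Solving, x = 7.172 × 10^-3 mol, y = 8.141 × 10^-3 mol
mass of NaCl = 7.172 × 10^-3 × 58.44 = 0.4191 g
% NaCl = 0.4191 / 1.111 × 100 = 37.72 %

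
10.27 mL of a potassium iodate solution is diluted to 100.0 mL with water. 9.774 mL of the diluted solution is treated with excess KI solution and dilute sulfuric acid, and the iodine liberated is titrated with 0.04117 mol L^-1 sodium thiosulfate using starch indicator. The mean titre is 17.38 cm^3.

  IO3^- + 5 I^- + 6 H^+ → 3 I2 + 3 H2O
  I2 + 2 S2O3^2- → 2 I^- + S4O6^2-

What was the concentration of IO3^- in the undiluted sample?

n(S2O3^2-) = 0.01738 × 0.04117 = 7.155 × 10^-4 mol
n(I2) = n(S2O3^2-)/2 = 3.578 × 10^-4 mol
From the 1:3 ratio, n(IO3^-) in the aliquot = 1/3 × 3.578 × 10^-4 = 1.193 × 10^-4 mol
[IO3^-]_dilute = 1.193 × 10^-4 / 0.009774 = 0.01220 mol/L
[IO3^-]_original = 0.01220 × 100.0/10.27 = 0.1188 mol/L

0.1188 mol/L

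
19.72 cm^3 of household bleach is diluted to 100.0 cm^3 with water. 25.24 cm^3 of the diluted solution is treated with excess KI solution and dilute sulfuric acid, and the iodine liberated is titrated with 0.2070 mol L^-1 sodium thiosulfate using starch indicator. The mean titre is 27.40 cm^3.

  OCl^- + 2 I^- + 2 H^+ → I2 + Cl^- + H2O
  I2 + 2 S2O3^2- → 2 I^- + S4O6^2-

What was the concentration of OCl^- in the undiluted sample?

0.5698 mol/L

n(S2O3^2-) = 0.02740 × 0.2070 = 5.672 × 10^-3 mol
n(I2) = n(S2O3^2-)/2 = 2.836 × 10^-3 mol
n(OCl^-) in the aliquot = 2.836 × 10^-3 mol (1:1 ratio)
[OCl^-]_dilute = 2.836 × 10^-3 / 0.02524 = 0.1124 mol/L
[OCl^-]_original = 0.1124 × 100.0/19.72 = 0.5698 mol/L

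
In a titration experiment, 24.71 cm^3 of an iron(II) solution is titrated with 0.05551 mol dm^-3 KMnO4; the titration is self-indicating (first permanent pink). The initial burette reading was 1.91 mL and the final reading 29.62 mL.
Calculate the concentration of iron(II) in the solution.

0.3112 mol/L

MnO4^- + 5 Fe^2+ + 8 H^+ → Mn^2+ + 5 Fe^3+ + 4 H2O
n(KMnO4) = 0.02771 L × 0.05551 mol/L = 1.538 × 10^-3 mol
From the 5:1 mole ratio, n(Fe2+) = 5/1 × 1.538 × 10^-3 = 7.691 × 10^-3 mol
[Fe2+] = 7.691 × 10^-3 mol / 0.02471 L = 0.3112 mol/L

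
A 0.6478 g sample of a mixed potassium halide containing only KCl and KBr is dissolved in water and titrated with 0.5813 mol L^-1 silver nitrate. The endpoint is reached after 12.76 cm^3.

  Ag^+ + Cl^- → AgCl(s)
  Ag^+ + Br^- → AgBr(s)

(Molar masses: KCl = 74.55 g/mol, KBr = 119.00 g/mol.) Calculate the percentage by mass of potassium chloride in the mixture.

n(AgNO3) = 0.01276 × 0.5813 = 7.417 × 10^-3 mol
Let x = n(KCl), y = n(KBr).
Titrant: 1x + 1y = 7.417 × 10^-3;  mass: 74.55x + 119.00y = 0.6478
Solving, x = 5.284 × 10^-3 mol, y = 2.133 × 10^-3 mol
mass of KCl = 5.284 × 10^-3 × 74.55 = 0.3939 g
% KCl = 0.3939 / 0.6478 × 100 = 60.81 %

60.81 %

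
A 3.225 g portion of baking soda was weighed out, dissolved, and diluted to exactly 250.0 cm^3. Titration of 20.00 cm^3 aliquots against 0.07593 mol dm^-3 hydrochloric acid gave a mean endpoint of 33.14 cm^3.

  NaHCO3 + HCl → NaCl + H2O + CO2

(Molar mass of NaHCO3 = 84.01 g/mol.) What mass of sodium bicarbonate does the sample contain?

2.642 g

n(HCl) per titration = 0.03314 × 0.07593 = 2.516 × 10^-3 mol
n(NaHCO3) in each aliquot = 2.516 × 10^-3 mol (1:1 ratio)
n(NaHCO3) in the whole flask = 2.516 × 10^-3 × 250.0/20.00 = 0.03145 mol
mass of NaHCO3 = 0.03145 × 84.01 = 2.642 g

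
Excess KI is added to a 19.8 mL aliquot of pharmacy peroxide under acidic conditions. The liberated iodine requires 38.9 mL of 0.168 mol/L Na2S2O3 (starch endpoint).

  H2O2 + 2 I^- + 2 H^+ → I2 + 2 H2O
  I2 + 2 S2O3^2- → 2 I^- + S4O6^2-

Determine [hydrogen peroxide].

0.165 mol/L

n(S2O3^2-) = 0.0389 × 0.168 = 6.54 × 10^-3 mol
n(I2) = n(S2O3^2-)/2 = 3.27 × 10^-3 mol
n(H2O2) in the aliquot = 3.27 × 10^-3 mol (1:1 ratio)
[H2O2] = 3.27 × 10^-3 / 0.0198 = 0.165 mol/L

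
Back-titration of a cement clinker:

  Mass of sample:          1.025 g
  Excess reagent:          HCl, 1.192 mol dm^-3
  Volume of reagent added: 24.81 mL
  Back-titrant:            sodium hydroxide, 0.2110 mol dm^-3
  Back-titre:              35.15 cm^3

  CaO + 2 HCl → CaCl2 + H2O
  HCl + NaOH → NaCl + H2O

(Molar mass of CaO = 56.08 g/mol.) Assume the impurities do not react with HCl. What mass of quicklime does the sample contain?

n(HCl) added = 0.02481 × 1.192 = 0.02957 mol
n(NaOH) used in back-titration = 0.03515 × 0.2110 = 7.417 × 10^-3 mol
n(HCl) left over = 7.417 × 10^-3 mol (1:1 ratio)
n(HCl) consumed by analyte = 0.02957 − 7.417 × 10^-3 = 0.02216 mol
From the 1:2 ratio, n(CaO) = 1/2 × 0.02216 = 0.01108 mol
mass of CaO = 0.01108 × 56.08 = 0.6213 g

0.6213 g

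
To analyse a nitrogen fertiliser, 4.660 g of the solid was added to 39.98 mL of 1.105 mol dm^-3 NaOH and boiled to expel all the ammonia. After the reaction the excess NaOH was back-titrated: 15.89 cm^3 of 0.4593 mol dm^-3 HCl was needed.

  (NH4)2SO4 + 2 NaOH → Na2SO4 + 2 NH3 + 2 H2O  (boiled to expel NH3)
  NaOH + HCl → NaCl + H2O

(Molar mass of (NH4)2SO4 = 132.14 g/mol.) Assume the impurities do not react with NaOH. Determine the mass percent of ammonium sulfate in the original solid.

52.29 %

n(NaOH) added = 0.03998 × 1.105 = 0.04418 mol
n(HCl) used in back-titration = 0.01589 × 0.4593 = 7.298 × 10^-3 mol
n(NaOH) left over = 7.298 × 10^-3 mol (1:1 ratio)
n(NaOH) consumed by analyte = 0.04418 − 7.298 × 10^-3 = 0.03688 mol
From the 1:2 ratio, n((NH4)2SO4) = 1/2 × 0.03688 = 0.01844 mol
mass of (NH4)2SO4 = 0.01844 × 132.14 = 2.437 g
% (NH4)2SO4 = 2.437 / 4.660 × 100 = 52.29 %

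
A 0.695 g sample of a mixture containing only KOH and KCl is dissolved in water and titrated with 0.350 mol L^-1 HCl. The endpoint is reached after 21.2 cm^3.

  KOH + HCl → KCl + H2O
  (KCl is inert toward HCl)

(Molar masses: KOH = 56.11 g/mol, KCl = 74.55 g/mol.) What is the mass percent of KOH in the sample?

59.9 %

n(HCl) = 0.0212 × 0.350 = 7.42 × 10^-3 mol
Let x = n(KOH), y = n(KCl).
Titrant: 1x = 7.42 × 10^-3;  mass: 56.11x + 74.55y = 0.695
Solving, x = 7.42 × 10^-3 mol, y = 3.74 × 10^-3 mol
mass of KOH = 7.42 × 10^-3 × 56.11 = 0.416 g
% KOH = 0.416 / 0.695 × 100 = 59.9 %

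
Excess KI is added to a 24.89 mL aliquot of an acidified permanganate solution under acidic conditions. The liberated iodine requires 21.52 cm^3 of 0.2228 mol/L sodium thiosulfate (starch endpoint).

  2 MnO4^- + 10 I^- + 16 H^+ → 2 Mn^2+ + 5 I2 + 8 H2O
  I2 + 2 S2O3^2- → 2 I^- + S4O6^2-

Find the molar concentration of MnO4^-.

0.03853 mol/L

n(S2O3^2-) = 0.02152 × 0.2228 = 4.795 × 10^-3 mol
n(I2) = n(S2O3^2-)/2 = 2.397 × 10^-3 mol
From the 2:5 ratio, n(MnO4^-) in the aliquot = 2/5 × 2.397 × 10^-3 = 9.589 × 10^-4 mol
[MnO4^-] = 9.589 × 10^-4 / 0.02489 = 0.03853 mol/L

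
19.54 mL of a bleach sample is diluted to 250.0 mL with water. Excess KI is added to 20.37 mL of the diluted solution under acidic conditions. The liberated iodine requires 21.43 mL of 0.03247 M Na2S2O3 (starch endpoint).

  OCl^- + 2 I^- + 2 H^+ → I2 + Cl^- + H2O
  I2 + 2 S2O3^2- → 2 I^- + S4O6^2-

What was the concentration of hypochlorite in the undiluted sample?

0.2185 M

n(S2O3^2-) = 0.02143 × 0.03247 = 6.958 × 10^-4 mol
n(I2) = n(S2O3^2-)/2 = 3.479 × 10^-4 mol
n(OCl^-) in the aliquot = 3.479 × 10^-4 mol (1:1 ratio)
[OCl^-]_dilute = 3.479 × 10^-4 / 0.02037 = 0.01708 mol/L
[OCl^-]_original = 0.01708 × 250.0/19.54 = 0.2185 mol/L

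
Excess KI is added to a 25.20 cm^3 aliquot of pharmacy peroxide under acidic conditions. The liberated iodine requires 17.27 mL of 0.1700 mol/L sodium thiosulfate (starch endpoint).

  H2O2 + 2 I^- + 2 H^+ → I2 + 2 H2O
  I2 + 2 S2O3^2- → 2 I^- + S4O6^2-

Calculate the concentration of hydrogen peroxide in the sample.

0.05825 mol/L

n(S2O3^2-) = 0.01727 × 0.1700 = 2.936 × 10^-3 mol
n(I2) = n(S2O3^2-)/2 = 1.468 × 10^-3 mol
n(H2O2) in the aliquot = 1.468 × 10^-3 mol (1:1 ratio)
[H2O2] = 1.468 × 10^-3 / 0.02520 = 0.05825 mol/L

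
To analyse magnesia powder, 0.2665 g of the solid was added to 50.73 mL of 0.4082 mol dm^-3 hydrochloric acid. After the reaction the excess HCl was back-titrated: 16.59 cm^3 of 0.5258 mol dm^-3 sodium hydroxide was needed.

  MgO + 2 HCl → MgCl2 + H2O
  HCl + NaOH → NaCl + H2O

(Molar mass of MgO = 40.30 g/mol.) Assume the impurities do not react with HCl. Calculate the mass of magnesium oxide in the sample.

0.2415 g

n(HCl) added = 0.05073 × 0.4082 = 0.02071 mol
n(NaOH) used in back-titration = 0.01659 × 0.5258 = 8.723 × 10^-3 mol
n(HCl) left over = 8.723 × 10^-3 mol (1:1 ratio)
n(HCl) consumed by analyte = 0.02071 − 8.723 × 10^-3 = 0.01198 mol
From the 1:2 ratio, n(MgO) = 1/2 × 0.01198 = 5.992 × 10^-3 mol
mass of MgO = 5.992 × 10^-3 × 40.30 = 0.2415 g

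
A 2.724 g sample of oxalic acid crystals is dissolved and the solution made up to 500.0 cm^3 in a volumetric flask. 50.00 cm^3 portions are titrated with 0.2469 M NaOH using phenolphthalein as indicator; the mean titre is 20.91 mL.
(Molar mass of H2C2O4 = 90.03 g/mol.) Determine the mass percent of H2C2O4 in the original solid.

85.31 %

H2C2O4 + 2 NaOH → Na2C2O4 + 2 H2O
n(NaOH) per titration = 0.02091 × 0.2469 = 5.163 × 10^-3 mol
From the 1:2 ratio, n(H2C2O4) in each aliquot = 1/2 × 5.163 × 10^-3 = 2.581 × 10^-3 mol
n(H2C2O4) in the whole flask = 2.581 × 10^-3 × 500.0/50.00 = 0.02581 mol
mass of H2C2O4 = 0.02581 × 90.03 = 2.324 g
% H2C2O4 = 2.324 / 2.724 × 100 = 85.31 %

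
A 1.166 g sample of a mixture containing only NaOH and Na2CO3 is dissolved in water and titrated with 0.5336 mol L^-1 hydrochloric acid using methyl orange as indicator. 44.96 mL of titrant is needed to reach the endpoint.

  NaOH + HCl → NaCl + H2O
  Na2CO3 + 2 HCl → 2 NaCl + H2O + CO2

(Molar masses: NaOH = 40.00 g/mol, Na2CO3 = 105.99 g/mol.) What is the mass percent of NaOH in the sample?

27.82 %

n(HCl) = 0.04496 × 0.5336 = 0.02399 mol
Let x = n(NaOH), y = n(Na2CO3).
Titrant: 1x + 2y = 0.02399;  mass: 40.00x + 105.99y = 1.166
Solving, x = 8.110 × 10^-3 mol, y = 7.941 × 10^-3 mol
mass of NaOH = 8.110 × 10^-3 × 40.00 = 0.3244 g
% NaOH = 0.3244 / 1.166 × 100 = 27.82 %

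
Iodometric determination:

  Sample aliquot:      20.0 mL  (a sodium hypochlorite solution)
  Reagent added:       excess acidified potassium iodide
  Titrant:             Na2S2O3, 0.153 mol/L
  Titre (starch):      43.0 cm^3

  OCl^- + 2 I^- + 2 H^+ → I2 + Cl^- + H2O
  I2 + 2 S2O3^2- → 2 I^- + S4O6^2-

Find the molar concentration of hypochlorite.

n(S2O3^2-) = 0.0430 × 0.153 = 6.58 × 10^-3 mol
n(I2) = n(S2O3^2-)/2 = 3.29 × 10^-3 mol
n(OCl^-) in the aliquot = 3.29 × 10^-3 mol (1:1 ratio)
[OCl^-] = 3.29 × 10^-3 / 0.0200 = 0.164 mol/L

0.164 mol/L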